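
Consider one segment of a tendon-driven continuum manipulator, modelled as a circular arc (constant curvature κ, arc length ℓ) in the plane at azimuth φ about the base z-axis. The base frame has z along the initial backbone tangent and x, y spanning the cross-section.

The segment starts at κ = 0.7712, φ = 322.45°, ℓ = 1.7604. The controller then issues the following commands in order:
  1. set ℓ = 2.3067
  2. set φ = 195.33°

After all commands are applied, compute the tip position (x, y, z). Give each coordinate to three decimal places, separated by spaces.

initial: κ=0.7712, φ=322.45°, ℓ=1.7604
cmd 1: set ℓ=2.3067 → (κ,φ,ℓ)=(0.7712,322.45°,2.3067) → tip=(1.2405,-0.9536,1.2687)
cmd 2: set φ=195.33° → (κ,φ,ℓ)=(0.7712,195.33°,2.3067) → tip=(-1.5089,-0.4136,1.2687)

-1.509 -0.414 1.269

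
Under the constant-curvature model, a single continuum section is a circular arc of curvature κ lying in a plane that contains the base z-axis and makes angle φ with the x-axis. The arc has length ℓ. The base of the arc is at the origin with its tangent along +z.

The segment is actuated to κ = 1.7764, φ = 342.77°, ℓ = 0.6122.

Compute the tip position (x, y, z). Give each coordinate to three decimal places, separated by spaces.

0.288 -0.089 0.498

θ = κ·ℓ = 1.7764 × 0.6122 = 1.08751 rad
ρ = (1 − cos θ)/κ = (1 − 0.46469)/1.7764 = 0.30135
z = sin θ / κ = 0.88547/1.7764 = 0.49847
x = ρ cos φ = 0.30135 × cos(342.77°) = 0.28782
y = ρ sin φ = 0.30135 × sin(342.77°) = -0.08926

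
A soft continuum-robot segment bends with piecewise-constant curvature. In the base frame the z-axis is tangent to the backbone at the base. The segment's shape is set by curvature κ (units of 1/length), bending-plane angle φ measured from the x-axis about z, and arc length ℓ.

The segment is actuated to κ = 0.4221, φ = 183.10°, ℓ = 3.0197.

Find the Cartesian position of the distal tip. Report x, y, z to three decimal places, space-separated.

-1.675 -0.091 2.266

θ = κ·ℓ = 0.4221 × 3.0197 = 1.27462 rad
ρ = (1 − cos θ)/κ = (1 − 0.29187)/0.4221 = 1.67764
z = sin θ / κ = 0.95646/0.4221 = 2.26595
x = ρ cos φ = 1.67764 × cos(183.10°) = -1.67518
y = ρ sin φ = 1.67764 × sin(183.10°) = -0.09072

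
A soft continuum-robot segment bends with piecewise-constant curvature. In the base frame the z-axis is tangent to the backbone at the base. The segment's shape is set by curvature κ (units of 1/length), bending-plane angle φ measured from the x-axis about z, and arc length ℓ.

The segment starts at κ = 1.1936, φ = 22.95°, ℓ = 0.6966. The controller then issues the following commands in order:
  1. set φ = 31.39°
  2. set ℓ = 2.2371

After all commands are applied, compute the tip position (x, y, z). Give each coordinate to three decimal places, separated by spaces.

initial: κ=1.1936, φ=22.95°, ℓ=0.6966
cmd 1: set φ=31.39° → (κ,φ,ℓ)=(1.1936,31.39°,0.6966) → tip=(0.2333,0.1423,0.6191)
cmd 2: set ℓ=2.2371 → (κ,φ,ℓ)=(1.1936,31.39°,2.2371) → tip=(1.3524,0.8252,0.3805)

1.352 0.825 0.380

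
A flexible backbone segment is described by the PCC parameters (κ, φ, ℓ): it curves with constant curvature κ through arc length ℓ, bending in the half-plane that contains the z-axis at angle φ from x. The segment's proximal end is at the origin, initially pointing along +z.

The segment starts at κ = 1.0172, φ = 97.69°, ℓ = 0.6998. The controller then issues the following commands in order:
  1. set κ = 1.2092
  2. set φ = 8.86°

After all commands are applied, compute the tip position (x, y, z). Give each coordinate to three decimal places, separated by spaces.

0.276 0.043 0.619

initial: κ=1.0172, φ=97.69°, ℓ=0.6998
cmd 1: set κ=1.2092 → (κ,φ,ℓ)=(1.2092,97.69°,0.6998) → tip=(-0.0373,0.2763,0.6192)
cmd 2: set φ=8.86° → (κ,φ,ℓ)=(1.2092,8.86°,0.6998) → tip=(0.2755,0.0429,0.6192)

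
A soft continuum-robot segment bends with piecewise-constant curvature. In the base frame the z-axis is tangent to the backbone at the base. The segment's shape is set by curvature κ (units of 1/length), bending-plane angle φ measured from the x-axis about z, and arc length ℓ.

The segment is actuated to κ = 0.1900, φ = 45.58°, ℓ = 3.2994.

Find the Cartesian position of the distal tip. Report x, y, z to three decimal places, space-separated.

0.700 0.715 3.088

θ = κ·ℓ = 0.1900 × 3.2994 = 0.62689 rad
ρ = (1 − cos θ)/κ = (1 − 0.80986)/0.1900 = 1.00075
z = sin θ / κ = 0.58663/0.1900 = 3.08750
x = ρ cos φ = 1.00075 × cos(45.58°) = 0.70044
y = ρ sin φ = 1.00075 × sin(45.58°) = 0.71476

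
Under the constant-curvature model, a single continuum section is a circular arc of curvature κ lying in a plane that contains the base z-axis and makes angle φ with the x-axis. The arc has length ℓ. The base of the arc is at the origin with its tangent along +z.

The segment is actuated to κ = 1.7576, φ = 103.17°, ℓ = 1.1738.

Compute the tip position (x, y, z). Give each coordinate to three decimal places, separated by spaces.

θ = κ·ℓ = 1.7576 × 1.1738 = 2.06307 rad
ρ = (1 − cos θ)/κ = (1 − -0.47263)/1.7576 = 0.83787
z = sin θ / κ = 0.88126/1.7576 = 0.50140
x = ρ cos φ = 0.83787 × cos(103.17°) = -0.19090
y = ρ sin φ = 0.83787 × sin(103.17°) = 0.81583

-0.191 0.816 0.501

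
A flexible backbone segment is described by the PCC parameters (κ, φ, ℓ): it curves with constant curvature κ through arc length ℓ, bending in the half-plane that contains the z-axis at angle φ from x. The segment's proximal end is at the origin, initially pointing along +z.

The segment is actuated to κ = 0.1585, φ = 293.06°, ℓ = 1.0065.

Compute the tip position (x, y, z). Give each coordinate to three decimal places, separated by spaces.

0.031 -0.074 1.002

θ = κ·ℓ = 0.1585 × 1.0065 = 0.15953 rad
ρ = (1 − cos θ)/κ = (1 − 0.98730)/0.1585 = 0.08011
z = sin θ / κ = 0.15885/0.1585 = 1.00224
x = ρ cos φ = 0.08011 × cos(293.06°) = 0.03138
y = ρ sin φ = 0.08011 × sin(293.06°) = -0.07371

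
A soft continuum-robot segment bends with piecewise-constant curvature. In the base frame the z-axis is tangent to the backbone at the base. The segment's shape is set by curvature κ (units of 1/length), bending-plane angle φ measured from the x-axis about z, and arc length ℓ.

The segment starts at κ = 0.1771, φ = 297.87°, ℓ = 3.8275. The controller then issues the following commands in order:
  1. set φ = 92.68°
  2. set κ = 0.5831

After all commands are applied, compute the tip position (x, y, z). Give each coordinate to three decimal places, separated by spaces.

initial: κ=0.1771, φ=297.87°, ℓ=3.8275
cmd 1: set φ=92.68° → (κ,φ,ℓ)=(0.1771,92.68°,3.8275) → tip=(-0.0584,1.2470,3.5411)
cmd 2: set κ=0.5831 → (κ,φ,ℓ)=(0.5831,92.68°,3.8275) → tip=(-0.1294,2.7648,1.3537)

-0.129 2.765 1.354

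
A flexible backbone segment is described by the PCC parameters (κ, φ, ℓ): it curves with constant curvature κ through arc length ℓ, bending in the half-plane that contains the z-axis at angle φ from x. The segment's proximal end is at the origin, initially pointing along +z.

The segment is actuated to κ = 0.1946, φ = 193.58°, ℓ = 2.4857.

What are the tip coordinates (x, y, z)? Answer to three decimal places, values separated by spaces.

-0.573 -0.138 2.390

θ = κ·ℓ = 0.1946 × 2.4857 = 0.48372 rad
ρ = (1 − cos θ)/κ = (1 − 0.88527)/0.1946 = 0.58956
z = sin θ / κ = 0.46507/0.1946 = 2.38989
x = ρ cos φ = 0.58956 × cos(193.58°) = -0.57307
y = ρ sin φ = 0.58956 × sin(193.58°) = -0.13843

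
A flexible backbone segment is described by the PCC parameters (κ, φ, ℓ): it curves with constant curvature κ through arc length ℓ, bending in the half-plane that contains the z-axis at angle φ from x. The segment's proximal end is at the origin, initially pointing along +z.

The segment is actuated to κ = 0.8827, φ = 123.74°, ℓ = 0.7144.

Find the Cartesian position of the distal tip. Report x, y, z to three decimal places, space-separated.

θ = κ·ℓ = 0.8827 × 0.7144 = 0.63060 rad
ρ = (1 − cos θ)/κ = (1 − 0.80767)/0.8827 = 0.21788
z = sin θ / κ = 0.58963/0.8827 = 0.66798
x = ρ cos φ = 0.21788 × cos(123.74°) = -0.12102
y = ρ sin φ = 0.21788 × sin(123.74°) = 0.18119

-0.121 0.181 0.668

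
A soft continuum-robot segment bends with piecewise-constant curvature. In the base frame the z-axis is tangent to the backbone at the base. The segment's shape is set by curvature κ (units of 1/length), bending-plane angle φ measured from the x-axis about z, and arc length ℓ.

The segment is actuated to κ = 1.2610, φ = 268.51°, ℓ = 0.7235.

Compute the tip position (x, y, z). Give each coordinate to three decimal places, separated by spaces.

θ = κ·ℓ = 1.2610 × 0.7235 = 0.91233 rad
ρ = (1 − cos θ)/κ = (1 − 0.61190)/1.2610 = 0.30777
z = sin θ / κ = 0.79093/1.2610 = 0.62723
x = ρ cos φ = 0.30777 × cos(268.51°) = -0.00800
y = ρ sin φ = 0.30777 × sin(268.51°) = -0.30767

-0.008 -0.308 0.627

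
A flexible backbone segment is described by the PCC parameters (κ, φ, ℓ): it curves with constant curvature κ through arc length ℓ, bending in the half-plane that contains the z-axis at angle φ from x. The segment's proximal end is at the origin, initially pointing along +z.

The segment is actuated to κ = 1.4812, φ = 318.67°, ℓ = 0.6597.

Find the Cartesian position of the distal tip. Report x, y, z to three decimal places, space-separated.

0.223 -0.196 0.560

θ = κ·ℓ = 1.4812 × 0.6597 = 0.97715 rad
ρ = (1 − cos θ)/κ = (1 − 0.55939)/1.4812 = 0.29747
z = sin θ / κ = 0.82891/1.4812 = 0.55962
x = ρ cos φ = 0.29747 × cos(318.67°) = 0.22337
y = ρ sin φ = 0.29747 × sin(318.67°) = -0.19645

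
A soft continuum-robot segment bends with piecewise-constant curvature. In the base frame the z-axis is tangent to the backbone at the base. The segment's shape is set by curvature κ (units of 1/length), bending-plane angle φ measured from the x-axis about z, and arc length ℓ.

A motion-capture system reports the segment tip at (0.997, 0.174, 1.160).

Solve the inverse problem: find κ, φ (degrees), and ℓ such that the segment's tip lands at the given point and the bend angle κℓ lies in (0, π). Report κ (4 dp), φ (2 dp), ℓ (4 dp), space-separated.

ρ = √(x²+y²) = √(0.997² + 0.174²) = 1.01207
φ = atan2(y, x) mod 360° = atan2(0.174, 0.997) = 9.8998°
|p|² = ρ² + z² = 1.01207² + 1.160² = 2.36989
κ = 2ρ / |p|² = 2×1.01207 / 2.36989 = 0.85411
θ = 2·atan2(ρ, z) = 2·atan2(1.01207, 1.160) = 1.43479 rad
ℓ = θ/κ = 1.43479/0.85411 = 1.67987

0.8541 9.90 1.6799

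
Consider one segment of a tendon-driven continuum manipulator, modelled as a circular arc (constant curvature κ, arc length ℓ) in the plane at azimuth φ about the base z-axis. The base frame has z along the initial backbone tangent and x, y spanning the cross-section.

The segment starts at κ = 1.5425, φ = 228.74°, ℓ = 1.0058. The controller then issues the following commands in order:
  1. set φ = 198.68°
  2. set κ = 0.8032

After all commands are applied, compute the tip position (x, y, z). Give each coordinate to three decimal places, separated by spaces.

initial: κ=1.5425, φ=228.74°, ℓ=1.0058
cmd 1: set φ=198.68° → (κ,φ,ℓ)=(1.5425,198.68°,1.0058) → tip=(-0.6023,-0.2036,0.6482)
cmd 2: set κ=0.8032 → (κ,φ,ℓ)=(0.8032,198.68°,1.0058) → tip=(-0.3644,-0.1232,0.8999)

-0.364 -0.123 0.900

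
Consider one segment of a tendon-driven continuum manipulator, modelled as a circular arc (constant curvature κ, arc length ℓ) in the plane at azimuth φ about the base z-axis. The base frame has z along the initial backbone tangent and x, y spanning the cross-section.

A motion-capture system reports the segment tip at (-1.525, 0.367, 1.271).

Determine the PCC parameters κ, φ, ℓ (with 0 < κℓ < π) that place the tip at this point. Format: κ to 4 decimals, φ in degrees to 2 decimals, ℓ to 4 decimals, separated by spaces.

ρ = √(x²+y²) = √(-1.525² + 0.367²) = 1.56854
φ = atan2(y, x) mod 360° = atan2(0.367, -1.525) = 166.4687°
|p|² = ρ² + z² = 1.56854² + 1.271² = 4.07575
κ = 2ρ / |p|² = 2×1.56854 / 4.07575 = 0.76969
θ = 2·atan2(ρ, z) = 2·atan2(1.56854, 1.271) = 1.77960 rad
ℓ = θ/κ = 1.77960/0.76969 = 2.31210

0.7697 166.47 2.3121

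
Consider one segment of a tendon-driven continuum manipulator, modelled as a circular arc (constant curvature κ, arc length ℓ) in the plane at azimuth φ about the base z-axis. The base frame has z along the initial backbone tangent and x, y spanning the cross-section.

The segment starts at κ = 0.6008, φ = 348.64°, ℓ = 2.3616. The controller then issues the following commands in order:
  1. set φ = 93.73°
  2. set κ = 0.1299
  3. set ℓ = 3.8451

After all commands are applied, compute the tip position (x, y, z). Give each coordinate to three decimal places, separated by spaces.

-0.061 0.938 3.687

initial: κ=0.6008, φ=348.64°, ℓ=2.3616
cmd 1: set φ=93.73° → (κ,φ,ℓ)=(0.6008,93.73°,2.3616) → tip=(-0.0919,1.4095,1.6453)
cmd 2: set κ=0.1299 → (κ,φ,ℓ)=(0.1299,93.73°,2.3616) → tip=(-0.0234,0.3586,2.3247)
cmd 3: set ℓ=3.8451 → (κ,φ,ℓ)=(0.1299,93.73°,3.8451) → tip=(-0.0612,0.9385,3.6872)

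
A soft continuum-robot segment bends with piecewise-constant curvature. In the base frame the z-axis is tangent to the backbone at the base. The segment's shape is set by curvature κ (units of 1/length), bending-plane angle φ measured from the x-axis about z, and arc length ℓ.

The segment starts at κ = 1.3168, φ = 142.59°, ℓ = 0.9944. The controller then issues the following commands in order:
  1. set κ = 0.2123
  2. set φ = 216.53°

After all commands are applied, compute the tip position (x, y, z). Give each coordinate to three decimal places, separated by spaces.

-0.084 -0.062 0.987

initial: κ=1.3168, φ=142.59°, ℓ=0.9944
cmd 1: set κ=0.2123 → (κ,φ,ℓ)=(0.2123,142.59°,0.9944) → tip=(-0.0831,0.0635,0.9870)
cmd 2: set φ=216.53° → (κ,φ,ℓ)=(0.2123,216.53°,0.9944) → tip=(-0.0840,-0.0622,0.9870)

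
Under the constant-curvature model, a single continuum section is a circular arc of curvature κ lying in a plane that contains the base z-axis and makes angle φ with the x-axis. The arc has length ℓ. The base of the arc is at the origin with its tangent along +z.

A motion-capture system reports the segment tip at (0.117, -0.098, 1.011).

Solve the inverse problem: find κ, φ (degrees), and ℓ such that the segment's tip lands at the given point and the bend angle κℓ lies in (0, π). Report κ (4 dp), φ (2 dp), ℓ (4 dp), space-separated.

0.2920 320.05 1.0263

ρ = √(x²+y²) = √(0.117² + -0.098²) = 0.15262
φ = atan2(y, x) mod 360° = atan2(-0.098, 0.117) = 320.0502°
|p|² = ρ² + z² = 0.15262² + 1.011² = 1.04541
κ = 2ρ / |p|² = 2×0.15262 / 1.04541 = 0.29198
θ = 2·atan2(ρ, z) = 2·atan2(0.15262, 1.011) = 0.29966 rad
ℓ = θ/κ = 0.29966/0.29198 = 1.02629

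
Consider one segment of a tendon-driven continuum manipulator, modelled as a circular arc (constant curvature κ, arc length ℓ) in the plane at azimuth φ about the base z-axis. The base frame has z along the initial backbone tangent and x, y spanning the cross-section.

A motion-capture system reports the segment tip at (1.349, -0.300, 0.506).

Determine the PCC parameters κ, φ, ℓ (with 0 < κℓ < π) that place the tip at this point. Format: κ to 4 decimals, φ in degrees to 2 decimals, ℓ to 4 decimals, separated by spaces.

1.2761 347.46 1.9117

ρ = √(x²+y²) = √(1.349² + -0.300²) = 1.38196
φ = atan2(y, x) mod 360° = atan2(-0.300, 1.349) = 347.4622°
|p|² = ρ² + z² = 1.38196² + 0.506² = 2.16584
κ = 2ρ / |p|² = 2×1.38196 / 2.16584 = 1.27614
θ = 2·atan2(ρ, z) = 2·atan2(1.38196, 0.506) = 2.43962 rad
ℓ = θ/κ = 2.43962/1.27614 = 1.91172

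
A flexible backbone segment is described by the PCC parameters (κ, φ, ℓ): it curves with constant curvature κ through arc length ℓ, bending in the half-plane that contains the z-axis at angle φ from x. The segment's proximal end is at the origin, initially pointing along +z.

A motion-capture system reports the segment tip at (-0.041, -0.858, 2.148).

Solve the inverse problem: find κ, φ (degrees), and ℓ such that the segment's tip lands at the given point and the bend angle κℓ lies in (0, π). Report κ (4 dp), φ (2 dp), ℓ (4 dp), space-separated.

ρ = √(x²+y²) = √(-0.041² + -0.858²) = 0.85898
φ = atan2(y, x) mod 360° = atan2(-0.858, -0.041) = 267.2642°
|p|² = ρ² + z² = 0.85898² + 2.148² = 5.35175
κ = 2ρ / |p|² = 2×0.85898 / 5.35175 = 0.32101
θ = 2·atan2(ρ, z) = 2·atan2(0.85898, 2.148) = 0.76084 rad
ℓ = θ/κ = 0.76084/0.32101 = 2.37014

0.3210 267.26 2.3701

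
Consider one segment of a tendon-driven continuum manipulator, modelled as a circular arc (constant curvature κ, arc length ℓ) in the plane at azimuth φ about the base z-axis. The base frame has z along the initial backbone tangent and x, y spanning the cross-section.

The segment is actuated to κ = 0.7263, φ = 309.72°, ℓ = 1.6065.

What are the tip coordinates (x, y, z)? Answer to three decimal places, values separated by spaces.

0.534 -0.643 1.266

θ = κ·ℓ = 0.7263 × 1.6065 = 1.16680 rad
ρ = (1 − cos θ)/κ = (1 − 0.39310)/0.7263 = 0.83561
z = sin θ / κ = 0.91950/0.7263 = 1.26600
x = ρ cos φ = 0.83561 × cos(309.72°) = 0.53399
y = ρ sin φ = 0.83561 × sin(309.72°) = -0.64273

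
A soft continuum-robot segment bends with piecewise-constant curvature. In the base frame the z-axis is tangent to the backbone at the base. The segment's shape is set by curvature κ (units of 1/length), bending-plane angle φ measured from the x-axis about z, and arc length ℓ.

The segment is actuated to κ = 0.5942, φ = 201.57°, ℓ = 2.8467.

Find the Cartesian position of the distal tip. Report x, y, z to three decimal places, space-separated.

-1.754 -0.693 1.671

θ = κ·ℓ = 0.5942 × 2.8467 = 1.69151 rad
ρ = (1 − cos θ)/κ = (1 − -0.12042)/0.5942 = 1.88559
z = sin θ / κ = 0.99272/0.5942 = 1.67069
x = ρ cos φ = 1.88559 × cos(201.57°) = -1.75354
y = ρ sin φ = 1.88559 × sin(201.57°) = -0.69322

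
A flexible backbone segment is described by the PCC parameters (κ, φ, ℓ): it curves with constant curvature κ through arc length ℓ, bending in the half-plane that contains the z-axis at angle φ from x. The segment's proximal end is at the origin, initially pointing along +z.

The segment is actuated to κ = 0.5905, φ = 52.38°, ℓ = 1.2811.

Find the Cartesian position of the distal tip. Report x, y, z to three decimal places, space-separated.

θ = κ·ℓ = 0.5905 × 1.2811 = 0.75649 rad
ρ = (1 − cos θ)/κ = (1 − 0.72725)/0.5905 = 0.46190
z = sin θ / κ = 0.68637/0.5905 = 1.16236
x = ρ cos φ = 0.46190 × cos(52.38°) = 0.28195
y = ρ sin φ = 0.46190 × sin(52.38°) = 0.36586

0.282 0.366 1.162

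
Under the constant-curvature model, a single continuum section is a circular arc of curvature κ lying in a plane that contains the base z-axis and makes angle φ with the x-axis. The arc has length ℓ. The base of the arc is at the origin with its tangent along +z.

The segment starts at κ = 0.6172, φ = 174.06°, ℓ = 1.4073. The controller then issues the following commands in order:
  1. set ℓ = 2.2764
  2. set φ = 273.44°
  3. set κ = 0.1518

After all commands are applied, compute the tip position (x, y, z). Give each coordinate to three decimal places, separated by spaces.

initial: κ=0.6172, φ=174.06°, ℓ=1.4073
cmd 1: set ℓ=2.2764 → (κ,φ,ℓ)=(0.6172,174.06°,2.2764) → tip=(-1.3455,0.1400,1.5980)
cmd 2: set φ=273.44° → (κ,φ,ℓ)=(0.6172,273.44°,2.2764) → tip=(0.0812,-1.3504,1.5980)
cmd 3: set κ=0.1518 → (κ,φ,ℓ)=(0.1518,273.44°,2.2764) → tip=(0.0234,-0.3887,2.2314)

0.023 -0.389 2.231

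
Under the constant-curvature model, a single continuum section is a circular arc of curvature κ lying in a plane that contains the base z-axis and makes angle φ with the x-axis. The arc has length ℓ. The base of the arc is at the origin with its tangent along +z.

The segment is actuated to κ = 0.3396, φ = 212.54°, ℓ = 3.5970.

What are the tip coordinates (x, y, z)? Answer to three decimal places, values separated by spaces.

-1.633 -1.042 2.767

θ = κ·ℓ = 0.3396 × 3.5970 = 1.22154 rad
ρ = (1 − cos θ)/κ = (1 − 0.34220)/0.3396 = 1.93699
z = sin θ / κ = 0.93963/0.3396 = 2.76687
x = ρ cos φ = 1.93699 × cos(212.54°) = -1.63291
y = ρ sin φ = 1.93699 × sin(212.54°) = -1.04188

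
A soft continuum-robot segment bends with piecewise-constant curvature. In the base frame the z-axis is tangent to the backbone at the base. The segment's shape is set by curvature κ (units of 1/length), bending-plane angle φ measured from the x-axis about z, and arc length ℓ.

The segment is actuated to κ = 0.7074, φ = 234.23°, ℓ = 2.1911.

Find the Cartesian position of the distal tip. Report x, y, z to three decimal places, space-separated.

-0.809 -1.123 1.413

θ = κ·ℓ = 0.7074 × 2.1911 = 1.54998 rad
ρ = (1 − cos θ)/κ = (1 − 0.02081)/0.7074 = 1.38421
z = sin θ / κ = 0.99978/0.7074 = 1.41332
x = ρ cos φ = 1.38421 × cos(234.23°) = -0.80912
y = ρ sin φ = 1.38421 × sin(234.23°) = -1.12311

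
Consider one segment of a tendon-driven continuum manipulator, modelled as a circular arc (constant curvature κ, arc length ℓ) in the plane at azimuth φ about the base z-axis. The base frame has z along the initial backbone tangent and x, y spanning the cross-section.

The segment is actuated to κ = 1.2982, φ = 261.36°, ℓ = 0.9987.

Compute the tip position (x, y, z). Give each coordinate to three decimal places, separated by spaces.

θ = κ·ℓ = 1.2982 × 0.9987 = 1.29651 rad
ρ = (1 − cos θ)/κ = (1 − 0.27086)/1.2982 = 0.56166
z = sin θ / κ = 0.96262/1.2982 = 0.74150
x = ρ cos φ = 0.56166 × cos(261.36°) = -0.08438
y = ρ sin φ = 0.56166 × sin(261.36°) = -0.55528

-0.084 -0.555 0.742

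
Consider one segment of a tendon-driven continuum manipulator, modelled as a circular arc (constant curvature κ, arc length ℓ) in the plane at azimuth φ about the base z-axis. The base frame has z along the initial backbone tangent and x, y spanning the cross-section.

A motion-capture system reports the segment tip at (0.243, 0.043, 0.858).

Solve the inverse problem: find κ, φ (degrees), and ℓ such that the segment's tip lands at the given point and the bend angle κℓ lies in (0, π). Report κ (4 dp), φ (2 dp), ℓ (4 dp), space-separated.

ρ = √(x²+y²) = √(0.243² + 0.043²) = 0.24678
φ = atan2(y, x) mod 360° = atan2(0.043, 0.243) = 10.0349°
|p|² = ρ² + z² = 0.24678² + 0.858² = 0.79706
κ = 2ρ / |p|² = 2×0.24678 / 0.79706 = 0.61921
θ = 2·atan2(ρ, z) = 2·atan2(0.24678, 0.858) = 0.56012 rad
ℓ = θ/κ = 0.56012/0.61921 = 0.90456

0.6192 10.03 0.9046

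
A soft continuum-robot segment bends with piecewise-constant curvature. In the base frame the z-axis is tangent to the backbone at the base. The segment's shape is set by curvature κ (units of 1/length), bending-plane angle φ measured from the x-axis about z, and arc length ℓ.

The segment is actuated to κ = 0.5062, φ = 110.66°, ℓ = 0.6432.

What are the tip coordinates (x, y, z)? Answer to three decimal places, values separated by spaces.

-0.037 0.097 0.632

θ = κ·ℓ = 0.5062 × 0.6432 = 0.32559 rad
ρ = (1 − cos θ)/κ = (1 − 0.94746)/0.5062 = 0.10379
z = sin θ / κ = 0.31987/0.5062 = 0.63190
x = ρ cos φ = 0.10379 × cos(110.66°) = -0.03662
y = ρ sin φ = 0.10379 × sin(110.66°) = 0.09711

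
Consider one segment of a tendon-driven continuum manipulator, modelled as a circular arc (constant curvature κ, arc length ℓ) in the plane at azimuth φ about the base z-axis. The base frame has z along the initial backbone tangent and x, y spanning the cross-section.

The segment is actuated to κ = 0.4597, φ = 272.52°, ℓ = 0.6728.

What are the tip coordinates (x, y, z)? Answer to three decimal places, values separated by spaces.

θ = κ·ℓ = 0.4597 × 0.6728 = 0.30929 rad
ρ = (1 − cos θ)/κ = (1 − 0.95255)/0.4597 = 0.10322
z = sin θ / κ = 0.30438/0.4597 = 0.66212
x = ρ cos φ = 0.10322 × cos(272.52°) = 0.00454
y = ρ sin φ = 0.10322 × sin(272.52°) = -0.10312

0.005 -0.103 0.662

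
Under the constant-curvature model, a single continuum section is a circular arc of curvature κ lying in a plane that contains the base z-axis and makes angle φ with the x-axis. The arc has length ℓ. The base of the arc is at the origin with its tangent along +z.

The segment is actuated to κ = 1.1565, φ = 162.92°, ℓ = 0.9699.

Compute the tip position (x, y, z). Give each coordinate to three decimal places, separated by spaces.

θ = κ·ℓ = 1.1565 × 0.9699 = 1.12169 rad
ρ = (1 − cos θ)/κ = (1 − 0.43416)/1.1565 = 0.48927
z = sin θ / κ = 0.90084/1.1565 = 0.77893
x = ρ cos φ = 0.48927 × cos(162.92°) = -0.46769
y = ρ sin φ = 0.48927 × sin(162.92°) = 0.14370

-0.468 0.144 0.779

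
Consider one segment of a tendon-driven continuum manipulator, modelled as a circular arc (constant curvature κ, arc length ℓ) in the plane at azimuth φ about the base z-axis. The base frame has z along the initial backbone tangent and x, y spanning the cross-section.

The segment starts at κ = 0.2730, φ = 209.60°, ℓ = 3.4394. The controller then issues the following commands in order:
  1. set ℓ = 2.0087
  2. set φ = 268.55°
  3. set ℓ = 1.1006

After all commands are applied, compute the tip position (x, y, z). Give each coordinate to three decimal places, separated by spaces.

initial: κ=0.2730, φ=209.60°, ℓ=3.4394
cmd 1: set ℓ=2.0087 → (κ,φ,ℓ)=(0.2730,209.60°,2.0087) → tip=(-0.4670,-0.2653,1.9095)
cmd 2: set φ=268.55° → (κ,φ,ℓ)=(0.2730,268.55°,2.0087) → tip=(-0.0136,-0.5369,1.9095)
cmd 3: set ℓ=1.1006 → (κ,φ,ℓ)=(0.2730,268.55°,1.1006) → tip=(-0.0042,-0.1641,1.0841)

-0.004 -0.164 1.084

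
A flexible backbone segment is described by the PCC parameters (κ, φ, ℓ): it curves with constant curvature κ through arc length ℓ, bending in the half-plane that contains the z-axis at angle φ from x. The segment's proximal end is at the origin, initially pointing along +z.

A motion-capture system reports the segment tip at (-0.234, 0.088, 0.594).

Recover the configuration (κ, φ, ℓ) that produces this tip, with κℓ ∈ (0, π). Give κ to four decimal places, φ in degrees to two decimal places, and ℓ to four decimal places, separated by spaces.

1.2038 159.39 0.6618

ρ = √(x²+y²) = √(-0.234² + 0.088²) = 0.25000
φ = atan2(y, x) mod 360° = atan2(0.088, -0.234) = 159.3903°
|p|² = ρ² + z² = 0.25000² + 0.594² = 0.41534
κ = 2ρ / |p|² = 2×0.25000 / 0.41534 = 1.20384
θ = 2·atan2(ρ, z) = 2·atan2(0.25000, 0.594) = 0.79674 rad
ℓ = θ/κ = 0.79674/1.20384 = 0.66183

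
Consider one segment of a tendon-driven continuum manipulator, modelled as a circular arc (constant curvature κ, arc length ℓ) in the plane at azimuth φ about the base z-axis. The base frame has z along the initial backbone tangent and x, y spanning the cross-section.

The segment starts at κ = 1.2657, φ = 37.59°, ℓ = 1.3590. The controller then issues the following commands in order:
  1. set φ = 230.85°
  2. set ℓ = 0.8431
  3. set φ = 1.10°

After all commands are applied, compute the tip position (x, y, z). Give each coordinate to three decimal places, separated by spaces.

0.409 0.008 0.692

initial: κ=1.2657, φ=37.59°, ℓ=1.3590
cmd 1: set φ=230.85° → (κ,φ,ℓ)=(1.2657,230.85°,1.3590) → tip=(-0.5730,-0.7038,0.7813)
cmd 2: set ℓ=0.8431 → (κ,φ,ℓ)=(1.2657,230.85°,0.8431) → tip=(-0.2581,-0.3170,0.6920)
cmd 3: set φ=1.10° → (κ,φ,ℓ)=(1.2657,1.10°,0.8431) → tip=(0.4087,0.0078,0.6920)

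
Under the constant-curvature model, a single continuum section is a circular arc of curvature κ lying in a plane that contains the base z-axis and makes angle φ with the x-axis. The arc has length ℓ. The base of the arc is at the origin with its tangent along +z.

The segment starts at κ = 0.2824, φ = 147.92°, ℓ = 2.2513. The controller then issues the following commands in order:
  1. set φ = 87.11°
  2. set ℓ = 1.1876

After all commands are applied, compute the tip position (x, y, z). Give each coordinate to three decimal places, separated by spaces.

0.010 0.197 1.165

initial: κ=0.2824, φ=147.92°, ℓ=2.2513
cmd 1: set φ=87.11° → (κ,φ,ℓ)=(0.2824,87.11°,2.2513) → tip=(0.0349,0.6910,2.1027)
cmd 2: set ℓ=1.1876 → (κ,φ,ℓ)=(0.2824,87.11°,1.1876) → tip=(0.0099,0.1970,1.1655)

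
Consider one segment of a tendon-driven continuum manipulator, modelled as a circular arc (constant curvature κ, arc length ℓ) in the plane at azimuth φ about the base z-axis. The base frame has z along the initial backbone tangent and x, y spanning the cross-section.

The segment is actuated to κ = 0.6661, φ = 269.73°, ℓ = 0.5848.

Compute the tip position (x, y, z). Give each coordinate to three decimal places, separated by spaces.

-0.001 -0.112 0.570

θ = κ·ℓ = 0.6661 × 0.5848 = 0.38954 rad
ρ = (1 − cos θ)/κ = (1 − 0.92509)/0.6661 = 0.11247
z = sin θ / κ = 0.37976/0.6661 = 0.57012
x = ρ cos φ = 0.11247 × cos(269.73°) = -0.00053
y = ρ sin φ = 0.11247 × sin(269.73°) = -0.11247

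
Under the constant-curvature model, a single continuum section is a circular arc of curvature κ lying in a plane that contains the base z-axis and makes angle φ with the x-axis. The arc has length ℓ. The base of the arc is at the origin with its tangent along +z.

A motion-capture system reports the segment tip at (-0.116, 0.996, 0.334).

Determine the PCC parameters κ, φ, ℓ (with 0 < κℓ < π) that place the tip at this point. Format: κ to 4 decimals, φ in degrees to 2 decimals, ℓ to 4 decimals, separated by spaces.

1.7954 96.64 1.3917

ρ = √(x²+y²) = √(-0.116² + 0.996²) = 1.00273
φ = atan2(y, x) mod 360° = atan2(0.996, -0.116) = 96.6431°
|p|² = ρ² + z² = 1.00273² + 0.334² = 1.11703
κ = 2ρ / |p|² = 2×1.00273 / 1.11703 = 1.79536
θ = 2·atan2(ρ, z) = 2·atan2(1.00273, 0.334) = 2.49853 rad
ℓ = θ/κ = 2.49853/1.79536 = 1.39166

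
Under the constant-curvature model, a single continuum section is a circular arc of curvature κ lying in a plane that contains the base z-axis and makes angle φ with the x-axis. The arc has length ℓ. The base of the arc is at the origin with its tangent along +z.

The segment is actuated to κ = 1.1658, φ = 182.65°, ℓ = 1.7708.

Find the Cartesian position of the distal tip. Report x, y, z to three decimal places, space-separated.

-1.263 -0.058 0.755

θ = κ·ℓ = 1.1658 × 1.7708 = 2.06440 rad
ρ = (1 − cos θ)/κ = (1 − -0.47380)/1.1658 = 1.26420
z = sin θ / κ = 0.88063/1.1658 = 0.75539
x = ρ cos φ = 1.26420 × cos(182.65°) = -1.26285
y = ρ sin φ = 1.26420 × sin(182.65°) = -0.05845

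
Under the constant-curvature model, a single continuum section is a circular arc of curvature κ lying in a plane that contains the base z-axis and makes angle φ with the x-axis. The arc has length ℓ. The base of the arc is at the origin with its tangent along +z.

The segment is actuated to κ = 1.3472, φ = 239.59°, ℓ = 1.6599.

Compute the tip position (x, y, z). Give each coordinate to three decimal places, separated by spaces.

-0.608 -1.035 0.584

θ = κ·ℓ = 1.3472 × 1.6599 = 2.23622 rad
ρ = (1 − cos θ)/κ = (1 − -0.61739)/1.3472 = 1.20056
z = sin θ / κ = 0.78666/1.3472 = 0.58392
x = ρ cos φ = 1.20056 × cos(239.59°) = -0.60770
y = ρ sin φ = 1.20056 × sin(239.59°) = -1.03539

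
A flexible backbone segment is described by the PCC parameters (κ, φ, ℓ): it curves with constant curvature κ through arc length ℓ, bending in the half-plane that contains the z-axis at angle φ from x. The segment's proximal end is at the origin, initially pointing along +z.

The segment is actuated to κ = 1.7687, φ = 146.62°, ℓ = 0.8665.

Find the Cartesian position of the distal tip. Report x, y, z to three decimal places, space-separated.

θ = κ·ℓ = 1.7687 × 0.8665 = 1.53258 rad
ρ = (1 − cos θ)/κ = (1 − 0.03821)/1.7687 = 0.54378
z = sin θ / κ = 0.99927/1.7687 = 0.56497
x = ρ cos φ = 0.54378 × cos(146.62°) = -0.45408
y = ρ sin φ = 0.54378 × sin(146.62°) = 0.29918

-0.454 0.299 0.565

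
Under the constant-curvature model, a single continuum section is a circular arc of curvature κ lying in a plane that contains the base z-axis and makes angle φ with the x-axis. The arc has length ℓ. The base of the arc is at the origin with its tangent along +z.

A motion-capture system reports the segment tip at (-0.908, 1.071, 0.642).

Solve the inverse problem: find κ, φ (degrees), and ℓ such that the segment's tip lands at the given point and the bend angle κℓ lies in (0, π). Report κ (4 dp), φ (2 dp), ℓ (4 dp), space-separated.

ρ = √(x²+y²) = √(-0.908² + 1.071²) = 1.40410
φ = atan2(y, x) mod 360° = atan2(1.071, -0.908) = 130.2915°
|p|² = ρ² + z² = 1.40410² + 0.642² = 2.38367
κ = 2ρ / |p|² = 2×1.40410 / 2.38367 = 1.17810
θ = 2·atan2(ρ, z) = 2·atan2(1.40410, 0.642) = 2.28389 rad
ℓ = θ/κ = 2.28389/1.17810 = 1.93862

1.1781 130.29 1.9386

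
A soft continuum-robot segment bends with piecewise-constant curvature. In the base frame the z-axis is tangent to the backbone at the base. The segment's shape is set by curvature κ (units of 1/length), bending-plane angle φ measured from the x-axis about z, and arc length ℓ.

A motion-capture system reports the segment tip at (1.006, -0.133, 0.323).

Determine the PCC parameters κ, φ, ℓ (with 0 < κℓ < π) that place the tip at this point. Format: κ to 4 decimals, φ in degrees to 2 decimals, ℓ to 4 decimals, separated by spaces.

ρ = √(x²+y²) = √(1.006² + -0.133²) = 1.01475
φ = atan2(y, x) mod 360° = atan2(-0.133, 1.006) = 352.4688°
|p|² = ρ² + z² = 1.01475² + 0.323² = 1.13405
κ = 2ρ / |p|² = 2×1.01475 / 1.13405 = 1.78960
θ = 2·atan2(ρ, z) = 2·atan2(1.01475, 0.323) = 2.52527 rad
ℓ = θ/κ = 2.52527/1.78960 = 1.41108

1.7896 352.47 1.4111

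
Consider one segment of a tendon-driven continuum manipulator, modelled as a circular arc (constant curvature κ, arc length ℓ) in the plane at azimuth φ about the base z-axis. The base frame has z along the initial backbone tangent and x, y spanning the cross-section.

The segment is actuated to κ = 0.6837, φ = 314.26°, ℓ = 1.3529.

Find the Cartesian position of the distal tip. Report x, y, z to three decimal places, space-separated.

θ = κ·ℓ = 0.6837 × 1.3529 = 0.92498 rad
ρ = (1 − cos θ)/κ = (1 − 0.60185)/0.6837 = 0.58234
z = sin θ / κ = 0.79861/0.6837 = 1.16807
x = ρ cos φ = 0.58234 × cos(314.26°) = 0.40643
y = ρ sin φ = 0.58234 × sin(314.26°) = -0.41706

0.406 -0.417 1.168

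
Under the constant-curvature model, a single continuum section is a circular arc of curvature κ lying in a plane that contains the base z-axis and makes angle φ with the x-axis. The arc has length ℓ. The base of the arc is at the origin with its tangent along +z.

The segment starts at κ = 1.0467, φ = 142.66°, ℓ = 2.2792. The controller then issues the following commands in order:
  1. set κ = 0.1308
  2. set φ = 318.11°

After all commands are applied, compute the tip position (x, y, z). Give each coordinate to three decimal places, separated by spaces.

0.251 -0.225 2.246

initial: κ=1.0467, φ=142.66°, ℓ=2.2792
cmd 1: set κ=0.1308 → (κ,φ,ℓ)=(0.1308,142.66°,2.2792) → tip=(-0.2681,0.2045,2.2456)
cmd 2: set φ=318.11° → (κ,φ,ℓ)=(0.1308,318.11°,2.2792) → tip=(0.2510,-0.2252,2.2456)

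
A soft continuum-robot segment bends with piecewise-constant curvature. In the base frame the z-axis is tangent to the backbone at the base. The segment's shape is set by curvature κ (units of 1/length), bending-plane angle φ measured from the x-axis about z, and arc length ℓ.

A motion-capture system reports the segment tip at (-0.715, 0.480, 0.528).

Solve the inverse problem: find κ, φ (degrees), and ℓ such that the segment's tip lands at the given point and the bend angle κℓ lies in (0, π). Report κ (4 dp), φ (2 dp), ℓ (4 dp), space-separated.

ρ = √(x²+y²) = √(-0.715² + 0.480²) = 0.86118
φ = atan2(y, x) mod 360° = atan2(0.480, -0.715) = 146.1254°
|p|² = ρ² + z² = 0.86118² + 0.528² = 1.02041
κ = 2ρ / |p|² = 2×0.86118 / 1.02041 = 1.68790
θ = 2·atan2(ρ, z) = 2·atan2(0.86118, 0.528) = 2.04158 rad
ℓ = θ/κ = 2.04158/1.68790 = 1.20953

1.6879 146.13 1.2095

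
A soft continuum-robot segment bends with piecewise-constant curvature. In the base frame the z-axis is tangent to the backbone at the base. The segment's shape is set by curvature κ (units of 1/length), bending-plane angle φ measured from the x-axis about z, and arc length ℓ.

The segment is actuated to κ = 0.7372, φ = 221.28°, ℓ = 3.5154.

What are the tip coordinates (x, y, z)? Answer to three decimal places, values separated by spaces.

-1.888 -1.658 0.709

θ = κ·ℓ = 0.7372 × 3.5154 = 2.59155 rad
ρ = (1 − cos θ)/κ = (1 − -0.85250)/0.7372 = 2.51289
z = sin θ / κ = 0.52272/0.7372 = 0.70906
x = ρ cos φ = 2.51289 × cos(221.28°) = -1.88842
y = ρ sin φ = 2.51289 × sin(221.28°) = -1.65785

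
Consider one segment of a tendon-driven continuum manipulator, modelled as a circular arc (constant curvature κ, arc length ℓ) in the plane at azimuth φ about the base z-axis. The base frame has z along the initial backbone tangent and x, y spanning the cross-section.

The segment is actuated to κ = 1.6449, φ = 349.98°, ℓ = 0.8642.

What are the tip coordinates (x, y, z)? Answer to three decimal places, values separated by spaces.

θ = κ·ℓ = 1.6449 × 0.8642 = 1.42152 rad
ρ = (1 − cos θ)/κ = (1 − 0.14872)/1.6449 = 0.51753
z = sin θ / κ = 0.98888/1.6449 = 0.60118
x = ρ cos φ = 0.51753 × cos(349.98°) = 0.50963
y = ρ sin φ = 0.51753 × sin(349.98°) = -0.09005

0.510 -0.090 0.601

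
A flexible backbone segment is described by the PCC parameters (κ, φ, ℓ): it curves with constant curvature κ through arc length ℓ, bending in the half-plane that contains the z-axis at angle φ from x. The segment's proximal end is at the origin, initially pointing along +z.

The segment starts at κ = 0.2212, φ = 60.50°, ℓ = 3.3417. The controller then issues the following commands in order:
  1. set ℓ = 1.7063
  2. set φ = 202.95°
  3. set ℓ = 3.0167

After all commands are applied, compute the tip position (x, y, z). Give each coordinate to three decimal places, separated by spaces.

initial: κ=0.2212, φ=60.50°, ℓ=3.3417
cmd 1: set ℓ=1.7063 → (κ,φ,ℓ)=(0.2212,60.50°,1.7063) → tip=(0.1567,0.2769,1.6661)
cmd 2: set φ=202.95° → (κ,φ,ℓ)=(0.2212,202.95°,1.7063) → tip=(-0.2930,-0.1241,1.6661)
cmd 3: set ℓ=3.0167 → (κ,φ,ℓ)=(0.2212,202.95°,3.0167) → tip=(-0.8930,-0.3781,2.7978)

-0.893 -0.378 2.798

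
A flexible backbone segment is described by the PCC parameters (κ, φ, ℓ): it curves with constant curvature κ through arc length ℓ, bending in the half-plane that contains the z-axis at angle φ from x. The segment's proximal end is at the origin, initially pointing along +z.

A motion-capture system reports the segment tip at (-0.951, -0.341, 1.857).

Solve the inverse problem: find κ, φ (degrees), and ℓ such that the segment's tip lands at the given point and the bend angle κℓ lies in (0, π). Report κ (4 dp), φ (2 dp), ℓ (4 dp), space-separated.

ρ = √(x²+y²) = √(-0.951² + -0.341²) = 1.01029
φ = atan2(y, x) mod 360° = atan2(-0.341, -0.951) = 199.7263°
|p|² = ρ² + z² = 1.01029² + 1.857² = 4.46913
κ = 2ρ / |p|² = 2×1.01029 / 4.46913 = 0.45212
θ = 2·atan2(ρ, z) = 2·atan2(1.01029, 1.857) = 0.99652 rad
ℓ = θ/κ = 0.99652/0.45212 = 2.20411

0.4521 199.73 2.2041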